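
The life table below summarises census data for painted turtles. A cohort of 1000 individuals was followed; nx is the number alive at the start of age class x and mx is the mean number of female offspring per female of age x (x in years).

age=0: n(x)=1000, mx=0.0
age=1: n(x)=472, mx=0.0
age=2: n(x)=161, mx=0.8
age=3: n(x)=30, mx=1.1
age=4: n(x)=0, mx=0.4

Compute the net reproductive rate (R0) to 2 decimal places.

0.16

lx = nx/n0 = nx/1000: 1, 0.472, 0.161, 0.03, 0
lx·mx by age: 0, 0, 0.1288, 0.033, 0
R0 = Σ lx·mx = 0.1618 → 0.16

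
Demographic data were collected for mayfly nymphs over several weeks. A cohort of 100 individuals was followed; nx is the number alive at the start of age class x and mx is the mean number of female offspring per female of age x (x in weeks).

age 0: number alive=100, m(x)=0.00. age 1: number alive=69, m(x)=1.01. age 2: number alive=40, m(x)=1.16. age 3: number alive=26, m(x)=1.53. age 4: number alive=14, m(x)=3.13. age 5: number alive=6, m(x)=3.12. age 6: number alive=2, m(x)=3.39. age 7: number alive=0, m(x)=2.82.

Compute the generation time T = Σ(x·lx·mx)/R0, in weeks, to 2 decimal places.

2.63

lx = nx/n0 = nx/100: 1, 0.69, 0.4, 0.26, 0.14, 0.06, 0.02, 0
lx·mx: 0, 0.6969, 0.464, 0.3978, 0.4382, 0.1872, 0.0678, 0 → R0 = 2.2519
x·lx·mx: 0, 0.6969, 0.928, 1.1934, 1.7528, 0.936, 0.4068, 0 → Σ = 5.9139
T = 5.9139 / 2.2519 = 2.626182… → 2.63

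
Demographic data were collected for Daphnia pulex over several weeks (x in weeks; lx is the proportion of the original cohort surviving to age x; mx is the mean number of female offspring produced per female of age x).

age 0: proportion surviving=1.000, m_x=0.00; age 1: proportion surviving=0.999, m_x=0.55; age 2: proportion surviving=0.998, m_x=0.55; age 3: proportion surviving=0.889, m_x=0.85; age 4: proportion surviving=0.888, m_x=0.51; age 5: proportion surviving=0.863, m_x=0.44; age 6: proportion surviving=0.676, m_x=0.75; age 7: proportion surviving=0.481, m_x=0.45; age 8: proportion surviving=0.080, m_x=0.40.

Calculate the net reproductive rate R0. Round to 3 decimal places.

3.442

lx·mx by age: 0, 0.54945, 0.5489, 0.75565, 0.45288, 0.37972, 0.507, 0.21645, 0.032
R0 = Σ lx·mx = 3.44205 → 3.442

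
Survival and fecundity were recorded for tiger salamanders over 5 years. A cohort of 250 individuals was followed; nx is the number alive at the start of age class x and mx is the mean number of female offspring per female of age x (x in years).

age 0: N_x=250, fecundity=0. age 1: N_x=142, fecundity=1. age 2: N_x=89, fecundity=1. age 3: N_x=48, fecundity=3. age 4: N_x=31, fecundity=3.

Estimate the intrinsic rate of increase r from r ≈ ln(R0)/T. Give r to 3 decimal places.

lx = nx/n0 = nx/250: 1, 0.568, 0.356, 0.192, 0.124
R0 = Σ lx·mx = 0 + 0.568 + 0.356 + 0.576 + 0.372 = 1.872
Σ x·lx·mx = 4.496; T = 4.496/1.872 = 2.40171…
r ≈ ln(R0)/T = ln(1.872)/2.40171… = 0.26107… → 0.261

0.261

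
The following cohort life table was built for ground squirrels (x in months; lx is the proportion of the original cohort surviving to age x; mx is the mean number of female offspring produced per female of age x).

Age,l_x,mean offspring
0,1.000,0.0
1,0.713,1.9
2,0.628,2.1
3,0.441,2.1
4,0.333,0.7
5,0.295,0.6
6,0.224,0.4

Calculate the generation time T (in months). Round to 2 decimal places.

lx·mx: 0, 1.3547, 1.3188, 0.9261, 0.2331, 0.177, 0.0896 → R0 = 4.0993
x·lx·mx: 0, 1.3547, 2.6376, 2.7783, 0.9324, 0.885, 0.5376 → Σ = 9.1256
T = 9.1256 / 4.0993 = 2.226136… → 2.23

2.23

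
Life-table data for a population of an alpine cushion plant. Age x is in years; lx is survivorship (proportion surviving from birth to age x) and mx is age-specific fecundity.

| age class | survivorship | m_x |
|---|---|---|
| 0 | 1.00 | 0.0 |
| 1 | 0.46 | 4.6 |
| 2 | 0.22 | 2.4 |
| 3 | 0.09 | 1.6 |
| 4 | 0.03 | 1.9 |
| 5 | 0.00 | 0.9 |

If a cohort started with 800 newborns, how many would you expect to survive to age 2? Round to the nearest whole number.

176

Expected survivors = N0 · l_2 = 800 × 0.22 = 176 → 176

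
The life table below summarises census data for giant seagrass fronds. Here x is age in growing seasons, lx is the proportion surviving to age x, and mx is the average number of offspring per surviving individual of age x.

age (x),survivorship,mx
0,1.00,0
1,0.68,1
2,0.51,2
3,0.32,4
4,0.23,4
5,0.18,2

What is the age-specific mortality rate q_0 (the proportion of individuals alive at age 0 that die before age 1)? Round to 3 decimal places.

0.320

q_0 = (l_0 − l_1) / l_0 = (1 − 0.68) / 1
     = 0.32 / 1 = 0.32 → 0.320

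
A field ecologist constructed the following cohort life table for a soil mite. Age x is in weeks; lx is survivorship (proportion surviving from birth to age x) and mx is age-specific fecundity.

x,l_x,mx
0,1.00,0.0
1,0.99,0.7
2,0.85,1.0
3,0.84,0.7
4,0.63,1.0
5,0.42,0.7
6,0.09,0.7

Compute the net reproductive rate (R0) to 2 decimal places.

lx·mx by age: 0, 0.693, 0.85, 0.588, 0.63, 0.294, 0.063
R0 = Σ lx·mx = 3.118 → 3.12

3.12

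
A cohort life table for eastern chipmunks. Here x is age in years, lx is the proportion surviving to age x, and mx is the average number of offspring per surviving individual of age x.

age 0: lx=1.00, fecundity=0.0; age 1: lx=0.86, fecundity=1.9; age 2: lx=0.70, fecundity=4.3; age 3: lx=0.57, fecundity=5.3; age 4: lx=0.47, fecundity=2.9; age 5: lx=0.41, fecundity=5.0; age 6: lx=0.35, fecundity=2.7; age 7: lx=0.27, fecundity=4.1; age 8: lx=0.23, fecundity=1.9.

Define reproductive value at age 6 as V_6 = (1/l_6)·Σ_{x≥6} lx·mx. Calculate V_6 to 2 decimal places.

7.11

lx·mx for x ≥ 6: 0.945, 1.107, 0.437 → sum = 2.489
V_6 = 2.489 / l_6 = 2.489 / 0.35 = 7.111429… → 7.11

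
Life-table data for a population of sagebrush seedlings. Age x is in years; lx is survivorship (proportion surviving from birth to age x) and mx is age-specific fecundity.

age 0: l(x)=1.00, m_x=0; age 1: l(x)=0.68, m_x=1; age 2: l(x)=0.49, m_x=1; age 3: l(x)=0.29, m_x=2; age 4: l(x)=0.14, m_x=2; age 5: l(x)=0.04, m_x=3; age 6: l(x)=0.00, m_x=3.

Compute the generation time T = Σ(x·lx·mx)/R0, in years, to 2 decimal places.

lx·mx: 0, 0.68, 0.49, 0.58, 0.28, 0.12, 0 → R0 = 2.15
x·lx·mx: 0, 0.68, 0.98, 1.74, 1.12, 0.6, 0 → Σ = 5.12
T = 5.12 / 2.15 = 2.381395… → 2.38

2.38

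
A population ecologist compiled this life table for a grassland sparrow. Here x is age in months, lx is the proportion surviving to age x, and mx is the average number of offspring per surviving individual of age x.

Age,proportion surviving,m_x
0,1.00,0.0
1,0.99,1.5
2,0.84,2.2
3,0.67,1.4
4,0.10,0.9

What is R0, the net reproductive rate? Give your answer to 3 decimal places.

4.361

lx·mx by age: 0, 1.485, 1.848, 0.938, 0.09
R0 = Σ lx·mx = 4.361 → 4.361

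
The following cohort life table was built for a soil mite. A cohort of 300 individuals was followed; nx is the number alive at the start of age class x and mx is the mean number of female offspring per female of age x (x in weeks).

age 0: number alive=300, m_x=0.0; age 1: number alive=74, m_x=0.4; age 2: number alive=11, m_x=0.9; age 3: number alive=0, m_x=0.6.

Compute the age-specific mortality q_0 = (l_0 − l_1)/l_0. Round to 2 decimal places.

lx = nx/n0 = nx/300: 1, 0.24667…, 0.03667…, 0
q_0 = (l_0 − l_1) / l_0 = (1 − 0.246667…) / 1
     = 0.753333… / 1 = 0.753333… → 0.75

0.75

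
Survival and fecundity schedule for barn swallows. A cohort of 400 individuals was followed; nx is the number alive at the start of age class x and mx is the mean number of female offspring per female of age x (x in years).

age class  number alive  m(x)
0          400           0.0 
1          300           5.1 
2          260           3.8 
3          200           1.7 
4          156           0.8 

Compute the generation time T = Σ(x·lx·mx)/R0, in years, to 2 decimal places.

lx = nx/n0 = nx/400: 1, 0.75, 0.65, 0.5, 0.39
lx·mx: 0, 3.825, 2.47, 0.85, 0.312 → R0 = 7.457
x·lx·mx: 0, 3.825, 4.94, 2.55, 1.248 → Σ = 12.563
T = 12.563 / 7.457 = 1.684726… → 1.68

1.68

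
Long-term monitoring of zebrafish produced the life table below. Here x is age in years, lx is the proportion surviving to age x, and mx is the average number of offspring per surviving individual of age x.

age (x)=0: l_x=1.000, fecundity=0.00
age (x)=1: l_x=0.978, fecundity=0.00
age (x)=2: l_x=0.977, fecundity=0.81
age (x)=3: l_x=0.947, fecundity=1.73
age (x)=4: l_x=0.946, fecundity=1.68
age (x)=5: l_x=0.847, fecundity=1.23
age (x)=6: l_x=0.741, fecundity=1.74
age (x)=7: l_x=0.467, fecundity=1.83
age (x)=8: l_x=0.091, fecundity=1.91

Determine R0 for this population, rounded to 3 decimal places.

7.379

lx·mx by age: 0, 0, 0.79137, 1.63831, 1.58928, 1.04181, 1.28934, 0.85461, 0.17381
R0 = Σ lx·mx = 7.37853 → 7.379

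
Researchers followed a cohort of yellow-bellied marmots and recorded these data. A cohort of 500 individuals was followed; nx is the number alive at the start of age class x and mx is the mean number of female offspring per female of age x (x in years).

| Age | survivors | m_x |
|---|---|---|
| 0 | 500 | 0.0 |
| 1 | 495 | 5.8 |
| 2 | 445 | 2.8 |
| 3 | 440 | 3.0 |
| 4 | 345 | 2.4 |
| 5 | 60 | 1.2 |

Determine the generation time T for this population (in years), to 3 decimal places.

2.051

lx = nx/n0 = nx/500: 1, 0.99, 0.89, 0.88, 0.69, 0.12
lx·mx: 0, 5.742, 2.492, 2.64, 1.656, 0.144 → R0 = 12.674
x·lx·mx: 0, 5.742, 4.984, 7.92, 6.624, 0.72 → Σ = 25.99
T = 25.99 / 12.674 = 2.050655… → 2.051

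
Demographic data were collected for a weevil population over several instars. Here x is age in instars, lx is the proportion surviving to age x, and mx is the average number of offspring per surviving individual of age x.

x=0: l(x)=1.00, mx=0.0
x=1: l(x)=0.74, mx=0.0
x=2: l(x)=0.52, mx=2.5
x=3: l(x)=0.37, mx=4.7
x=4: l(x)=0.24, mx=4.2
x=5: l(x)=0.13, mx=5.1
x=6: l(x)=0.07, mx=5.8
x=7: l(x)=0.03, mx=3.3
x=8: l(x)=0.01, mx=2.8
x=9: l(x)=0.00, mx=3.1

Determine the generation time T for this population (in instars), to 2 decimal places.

lx·mx: 0, 0, 1.3, 1.739, 1.008, 0.663, 0.406, 0.099, 0.028, 0 → R0 = 5.243
x·lx·mx: 0, 0, 2.6, 5.217, 4.032, 3.315, 2.436, 0.693, 0.224, 0 → Σ = 18.517
T = 18.517 / 5.243 = 3.531757… → 3.53

3.53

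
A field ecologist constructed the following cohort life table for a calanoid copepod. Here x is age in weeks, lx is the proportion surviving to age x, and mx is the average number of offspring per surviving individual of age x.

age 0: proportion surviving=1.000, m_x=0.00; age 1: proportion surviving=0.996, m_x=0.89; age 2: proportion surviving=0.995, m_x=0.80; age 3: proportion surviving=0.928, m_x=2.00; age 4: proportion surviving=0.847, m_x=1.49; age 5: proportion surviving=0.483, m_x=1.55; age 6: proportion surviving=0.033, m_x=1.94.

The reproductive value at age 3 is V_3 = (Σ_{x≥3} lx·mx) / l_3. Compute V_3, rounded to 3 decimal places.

4.236

lx·mx for x ≥ 3: 1.856, 1.26203, 0.74865, 0.06402 → sum = 3.9307
V_3 = 3.9307 / l_3 = 3.9307 / 0.928 = 4.235668… → 4.236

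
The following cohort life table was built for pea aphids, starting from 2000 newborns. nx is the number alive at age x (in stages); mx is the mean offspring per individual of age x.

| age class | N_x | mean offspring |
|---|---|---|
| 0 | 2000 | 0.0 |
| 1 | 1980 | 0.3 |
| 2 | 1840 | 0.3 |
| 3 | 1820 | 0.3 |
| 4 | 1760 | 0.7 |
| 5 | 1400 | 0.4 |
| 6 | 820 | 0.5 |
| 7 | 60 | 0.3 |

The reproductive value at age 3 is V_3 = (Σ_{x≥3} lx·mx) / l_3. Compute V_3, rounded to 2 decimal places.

1.52

lx = nx/n0 = nx/2000: 1, 0.99, 0.92, 0.91, 0.88, 0.7, 0.41, 0.03
lx·mx for x ≥ 3: 0.273, 0.616, 0.28, 0.205, 0.009 → sum = 1.383
V_3 = 1.383 / l_3 = 1.383 / 0.91 = 1.51978… → 1.52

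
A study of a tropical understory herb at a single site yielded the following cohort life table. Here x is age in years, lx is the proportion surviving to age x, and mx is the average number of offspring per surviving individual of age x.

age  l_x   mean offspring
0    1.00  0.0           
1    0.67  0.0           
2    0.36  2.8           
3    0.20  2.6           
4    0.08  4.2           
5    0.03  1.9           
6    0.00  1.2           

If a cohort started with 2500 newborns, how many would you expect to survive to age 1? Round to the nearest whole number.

Expected survivors = N0 · l_1 = 2500 × 0.67 = 1675 → 1675

1675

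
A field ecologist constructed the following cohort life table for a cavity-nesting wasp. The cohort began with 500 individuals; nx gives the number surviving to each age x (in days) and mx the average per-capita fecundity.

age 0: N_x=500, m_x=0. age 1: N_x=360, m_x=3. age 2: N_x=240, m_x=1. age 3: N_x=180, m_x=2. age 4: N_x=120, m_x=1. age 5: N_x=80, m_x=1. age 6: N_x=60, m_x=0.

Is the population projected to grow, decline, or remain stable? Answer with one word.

growing

lx = nx/n0 = nx/500: 1, 0.72, 0.48, 0.36, 0.24, 0.16, 0.12
R0 = Σ lx·mx = 0 + 2.16 + 0.48 + 0.72 + 0.24 + 0.16 + 0 = 3.76
R0 > 1, so the population is growing.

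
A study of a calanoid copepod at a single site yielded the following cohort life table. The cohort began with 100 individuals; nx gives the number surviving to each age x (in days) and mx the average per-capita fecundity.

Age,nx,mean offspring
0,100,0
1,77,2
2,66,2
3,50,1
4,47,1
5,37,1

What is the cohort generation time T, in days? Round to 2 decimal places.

lx = nx/n0 = nx/100: 1, 0.77, 0.66, 0.5, 0.47, 0.37
lx·mx: 0, 1.54, 1.32, 0.5, 0.47, 0.37 → R0 = 4.2
x·lx·mx: 0, 1.54, 2.64, 1.5, 1.88, 1.85 → Σ = 9.41
T = 9.41 / 4.2 = 2.240476… → 2.24

2.24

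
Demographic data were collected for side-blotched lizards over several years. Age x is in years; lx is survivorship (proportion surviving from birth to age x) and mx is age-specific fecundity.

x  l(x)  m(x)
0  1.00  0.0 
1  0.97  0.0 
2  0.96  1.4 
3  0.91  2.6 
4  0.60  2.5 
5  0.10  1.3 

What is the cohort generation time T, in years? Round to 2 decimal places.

lx·mx: 0, 0, 1.344, 2.366, 1.5, 0.13 → R0 = 5.34
x·lx·mx: 0, 0, 2.688, 7.098, 6, 0.65 → Σ = 16.436
T = 16.436 / 5.34 = 3.077903… → 3.08

3.08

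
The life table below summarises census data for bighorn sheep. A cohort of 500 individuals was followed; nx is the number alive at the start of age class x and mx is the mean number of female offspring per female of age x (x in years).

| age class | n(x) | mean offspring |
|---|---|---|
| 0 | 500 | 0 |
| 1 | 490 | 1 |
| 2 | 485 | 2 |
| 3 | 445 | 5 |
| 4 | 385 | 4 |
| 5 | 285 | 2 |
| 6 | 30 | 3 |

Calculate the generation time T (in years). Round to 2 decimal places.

lx = nx/n0 = nx/500: 1, 0.98, 0.97, 0.89, 0.77, 0.57, 0.06
lx·mx: 0, 0.98, 1.94, 4.45, 3.08, 1.14, 0.18 → R0 = 11.77
x·lx·mx: 0, 0.98, 3.88, 13.35, 12.32, 5.7, 1.08 → Σ = 37.31
T = 37.31 / 11.77 = 3.169924… → 3.17

3.17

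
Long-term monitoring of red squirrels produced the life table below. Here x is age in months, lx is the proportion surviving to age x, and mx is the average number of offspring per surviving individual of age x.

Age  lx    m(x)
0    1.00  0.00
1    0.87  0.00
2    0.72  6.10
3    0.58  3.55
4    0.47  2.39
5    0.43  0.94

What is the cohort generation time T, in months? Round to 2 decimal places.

2.69

lx·mx: 0, 0, 4.392, 2.059, 1.1233, 0.4042 → R0 = 7.9785
x·lx·mx: 0, 0, 8.784, 6.177, 4.4932, 2.021 → Σ = 21.4752
T = 21.4752 / 7.9785 = 2.691634… → 2.69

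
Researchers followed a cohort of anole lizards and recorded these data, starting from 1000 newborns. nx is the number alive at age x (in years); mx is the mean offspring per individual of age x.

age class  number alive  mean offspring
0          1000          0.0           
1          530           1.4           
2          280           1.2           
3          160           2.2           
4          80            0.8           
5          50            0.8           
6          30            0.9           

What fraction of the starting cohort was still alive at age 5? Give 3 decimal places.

0.050

l_5 = n_5/n_0 = 50/1000 = 0.05 → 0.050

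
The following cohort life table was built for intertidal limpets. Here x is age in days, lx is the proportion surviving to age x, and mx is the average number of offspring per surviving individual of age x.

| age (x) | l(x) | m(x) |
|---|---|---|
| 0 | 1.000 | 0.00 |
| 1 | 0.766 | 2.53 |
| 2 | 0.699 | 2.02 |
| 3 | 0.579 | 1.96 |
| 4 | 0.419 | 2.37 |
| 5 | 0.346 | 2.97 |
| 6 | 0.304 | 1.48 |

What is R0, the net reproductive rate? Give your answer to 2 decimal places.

lx·mx by age: 0, 1.93798, 1.41198, 1.13484, 0.99303, 1.02762, 0.44992
R0 = Σ lx·mx = 6.95537 → 6.96

6.96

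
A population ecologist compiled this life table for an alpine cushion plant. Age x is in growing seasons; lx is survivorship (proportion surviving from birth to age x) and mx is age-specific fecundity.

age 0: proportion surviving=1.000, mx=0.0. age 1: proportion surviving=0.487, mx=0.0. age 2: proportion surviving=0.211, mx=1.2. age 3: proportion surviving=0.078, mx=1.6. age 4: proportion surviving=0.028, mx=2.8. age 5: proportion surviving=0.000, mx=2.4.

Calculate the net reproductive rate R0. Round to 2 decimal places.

0.46

lx·mx by age: 0, 0, 0.2532, 0.1248, 0.0784, 0
R0 = Σ lx·mx = 0.4564 → 0.46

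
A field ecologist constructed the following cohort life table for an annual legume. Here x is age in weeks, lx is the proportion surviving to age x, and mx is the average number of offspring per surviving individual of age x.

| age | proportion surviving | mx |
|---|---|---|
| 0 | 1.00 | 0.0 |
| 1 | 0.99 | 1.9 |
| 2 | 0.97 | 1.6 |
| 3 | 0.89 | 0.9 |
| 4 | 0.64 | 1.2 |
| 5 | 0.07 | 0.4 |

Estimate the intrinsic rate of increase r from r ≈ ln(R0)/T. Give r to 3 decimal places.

R0 = Σ lx·mx = 0 + 1.881 + 1.552 + 0.801 + 0.768 + 0.028 = 5.03
Σ x·lx·mx = 10.6; T = 10.6/5.03 = 2.10736…
r ≈ ln(R0)/T = ln(5.03)/2.10736… = 0.76656… → 0.767

0.767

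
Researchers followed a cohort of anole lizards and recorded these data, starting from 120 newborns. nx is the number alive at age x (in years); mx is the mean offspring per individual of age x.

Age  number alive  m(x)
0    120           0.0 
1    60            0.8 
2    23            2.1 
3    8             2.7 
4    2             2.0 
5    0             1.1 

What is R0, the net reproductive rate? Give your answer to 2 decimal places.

1.02

lx = nx/n0 = nx/120: 1, 0.5, 0.19167…, 0.06667…, 0.01667…, 0
lx·mx by age: 0, 0.4, 0.4025…, 0.18…, 0.033333…, 0
R0 = Σ lx·mx = 1.015833… → 1.02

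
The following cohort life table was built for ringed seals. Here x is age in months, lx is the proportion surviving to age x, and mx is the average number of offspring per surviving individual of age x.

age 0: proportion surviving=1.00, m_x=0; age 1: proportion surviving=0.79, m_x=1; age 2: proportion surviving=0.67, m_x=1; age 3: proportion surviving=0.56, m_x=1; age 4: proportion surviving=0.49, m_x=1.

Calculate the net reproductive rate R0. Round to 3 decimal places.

2.510

lx·mx by age: 0, 0.79, 0.67, 0.56, 0.49
R0 = Σ lx·mx = 2.51 → 2.510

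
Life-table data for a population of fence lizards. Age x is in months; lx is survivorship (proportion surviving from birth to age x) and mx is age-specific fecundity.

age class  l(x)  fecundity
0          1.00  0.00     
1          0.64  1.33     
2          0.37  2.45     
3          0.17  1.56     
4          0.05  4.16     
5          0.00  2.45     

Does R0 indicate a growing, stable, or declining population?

growing

R0 = Σ lx·mx = 0 + 0.8512 + 0.9065 + 0.2652 + 0.208 + 0 = 2.2309
R0 > 1, so the population is growing.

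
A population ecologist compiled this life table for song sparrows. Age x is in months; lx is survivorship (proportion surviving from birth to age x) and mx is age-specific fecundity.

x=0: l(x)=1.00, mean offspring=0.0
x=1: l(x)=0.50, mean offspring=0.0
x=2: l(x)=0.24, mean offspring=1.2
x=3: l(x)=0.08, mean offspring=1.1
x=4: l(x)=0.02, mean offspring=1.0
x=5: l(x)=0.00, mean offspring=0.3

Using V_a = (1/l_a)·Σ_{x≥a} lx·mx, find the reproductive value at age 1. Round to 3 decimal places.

0.792

lx·mx for x ≥ 1: 0, 0.288, 0.088, 0.02, 0 → sum = 0.396
V_1 = 0.396 / l_1 = 0.396 / 0.5 = 0.792 → 0.792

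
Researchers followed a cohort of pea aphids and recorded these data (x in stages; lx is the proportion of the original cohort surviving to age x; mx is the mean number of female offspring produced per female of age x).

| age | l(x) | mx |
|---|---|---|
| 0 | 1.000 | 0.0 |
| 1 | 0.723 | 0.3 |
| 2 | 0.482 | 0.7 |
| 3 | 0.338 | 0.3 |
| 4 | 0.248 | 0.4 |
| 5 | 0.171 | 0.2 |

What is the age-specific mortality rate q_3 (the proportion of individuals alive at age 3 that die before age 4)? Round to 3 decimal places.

0.266

q_3 = (l_3 − l_4) / l_3 = (0.338 − 0.248) / 0.338
     = 0.09 / 0.338 = 0.266272… → 0.266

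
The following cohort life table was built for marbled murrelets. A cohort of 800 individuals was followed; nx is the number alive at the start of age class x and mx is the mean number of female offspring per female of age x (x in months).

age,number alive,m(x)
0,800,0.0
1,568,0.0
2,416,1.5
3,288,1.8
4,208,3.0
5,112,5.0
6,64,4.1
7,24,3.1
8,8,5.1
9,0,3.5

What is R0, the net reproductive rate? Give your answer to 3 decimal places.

3.380

lx = nx/n0 = nx/800: 1, 0.71, 0.52, 0.36, 0.26, 0.14, 0.08, 0.03, 0.01, 0
lx·mx by age: 0, 0, 0.78, 0.648, 0.78, 0.7, 0.328, 0.093, 0.051, 0
R0 = Σ lx·mx = 3.38 → 3.380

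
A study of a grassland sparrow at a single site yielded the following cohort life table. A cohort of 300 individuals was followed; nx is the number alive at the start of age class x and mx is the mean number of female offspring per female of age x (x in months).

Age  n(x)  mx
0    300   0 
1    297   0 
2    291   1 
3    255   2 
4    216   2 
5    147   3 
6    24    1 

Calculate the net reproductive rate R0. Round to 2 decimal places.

5.66

lx = nx/n0 = nx/300: 1, 0.99, 0.97, 0.85, 0.72, 0.49, 0.08
lx·mx by age: 0, 0, 0.97, 1.7, 1.44, 1.47, 0.08
R0 = Σ lx·mx = 5.66 → 5.66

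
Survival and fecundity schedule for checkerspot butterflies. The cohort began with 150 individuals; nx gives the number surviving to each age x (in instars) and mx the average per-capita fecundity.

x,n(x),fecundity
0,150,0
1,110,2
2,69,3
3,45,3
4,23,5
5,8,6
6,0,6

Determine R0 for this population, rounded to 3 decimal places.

4.833

lx = nx/n0 = nx/150: 1, 0.73333…, 0.46, 0.3, 0.15333…, 0.05333…, 0
lx·mx by age: 0, 1.466667…, 1.38, 0.9, 0.766667…, 0.32…, 0
R0 = Σ lx·mx = 4.833333… → 4.833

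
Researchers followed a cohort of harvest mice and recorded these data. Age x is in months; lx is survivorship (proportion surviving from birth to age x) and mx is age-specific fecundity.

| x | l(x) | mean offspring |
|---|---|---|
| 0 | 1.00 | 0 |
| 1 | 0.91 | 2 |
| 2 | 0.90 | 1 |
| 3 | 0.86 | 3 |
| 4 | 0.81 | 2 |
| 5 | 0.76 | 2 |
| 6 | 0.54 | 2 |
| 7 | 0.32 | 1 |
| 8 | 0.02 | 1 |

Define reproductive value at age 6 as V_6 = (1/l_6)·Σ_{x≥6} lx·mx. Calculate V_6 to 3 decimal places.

2.630

lx·mx for x ≥ 6: 1.08, 0.32, 0.02 → sum = 1.42
V_6 = 1.42 / l_6 = 1.42 / 0.54 = 2.62963… → 2.630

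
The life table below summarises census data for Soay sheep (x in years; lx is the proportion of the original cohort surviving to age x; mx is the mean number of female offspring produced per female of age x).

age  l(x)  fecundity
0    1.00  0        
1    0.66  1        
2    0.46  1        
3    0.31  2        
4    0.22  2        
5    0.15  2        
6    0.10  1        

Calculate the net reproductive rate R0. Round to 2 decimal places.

lx·mx by age: 0, 0.66, 0.46, 0.62, 0.44, 0.3, 0.1
R0 = Σ lx·mx = 2.58 → 2.58

2.58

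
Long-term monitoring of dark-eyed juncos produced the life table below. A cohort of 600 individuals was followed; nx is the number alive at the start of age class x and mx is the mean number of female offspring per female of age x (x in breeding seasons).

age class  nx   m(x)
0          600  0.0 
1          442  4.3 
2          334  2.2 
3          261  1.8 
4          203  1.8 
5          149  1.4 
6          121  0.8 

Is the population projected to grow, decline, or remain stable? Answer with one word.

lx = nx/n0 = nx/600: 1, 0.73667…, 0.55667…, 0.435, 0.33833…, 0.24833…, 0.20167…
R0 = Σ lx·mx = 0 + 3.167667… + 1.224667… + 0.783 + 0.609… + 0.347667… + 0.161333… = 6.293333…
R0 > 1, so the population is growing.

growing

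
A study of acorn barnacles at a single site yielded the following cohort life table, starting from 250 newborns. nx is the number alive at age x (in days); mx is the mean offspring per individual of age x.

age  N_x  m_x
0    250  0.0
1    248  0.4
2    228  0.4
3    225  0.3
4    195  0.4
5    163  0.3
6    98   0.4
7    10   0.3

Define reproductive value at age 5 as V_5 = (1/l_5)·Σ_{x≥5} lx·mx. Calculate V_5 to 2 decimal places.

0.56

lx = nx/n0 = nx/250: 1, 0.992, 0.912, 0.9, 0.78, 0.652, 0.392, 0.04
lx·mx for x ≥ 5: 0.1956, 0.1568, 0.012 → sum = 0.3644
V_5 = 0.3644 / l_5 = 0.3644 / 0.652 = 0.558896… → 0.56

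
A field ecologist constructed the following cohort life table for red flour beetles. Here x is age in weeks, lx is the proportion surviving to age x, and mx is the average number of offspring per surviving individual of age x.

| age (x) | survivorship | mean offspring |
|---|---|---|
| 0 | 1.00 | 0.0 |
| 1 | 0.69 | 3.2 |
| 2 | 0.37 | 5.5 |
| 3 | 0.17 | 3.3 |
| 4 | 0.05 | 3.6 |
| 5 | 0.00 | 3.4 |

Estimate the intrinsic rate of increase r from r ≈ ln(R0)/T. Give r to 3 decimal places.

0.922

R0 = Σ lx·mx = 0 + 2.208 + 2.035 + 0.561 + 0.18 + 0 = 4.984
Σ x·lx·mx = 8.681; T = 8.681/4.984 = 1.74177…
r ≈ ln(R0)/T = ln(4.984)/1.74177… = 0.92218… → 0.922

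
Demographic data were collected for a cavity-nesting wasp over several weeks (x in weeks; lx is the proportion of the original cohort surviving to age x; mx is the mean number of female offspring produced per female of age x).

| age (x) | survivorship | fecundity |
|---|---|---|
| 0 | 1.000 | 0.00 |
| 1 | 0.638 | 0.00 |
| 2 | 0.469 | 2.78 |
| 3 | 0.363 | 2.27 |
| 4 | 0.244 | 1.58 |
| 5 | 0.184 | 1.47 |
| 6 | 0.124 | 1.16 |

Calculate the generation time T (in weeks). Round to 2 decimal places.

lx·mx: 0, 0, 1.30382, 0.82401, 0.38552, 0.27048, 0.14384 → R0 = 2.92767
x·lx·mx: 0, 0, 2.60764, 2.47203, 1.54208, 1.3524, 0.86304 → Σ = 8.83719
T = 8.83719 / 2.92767 = 3.018506… → 3.02

3.02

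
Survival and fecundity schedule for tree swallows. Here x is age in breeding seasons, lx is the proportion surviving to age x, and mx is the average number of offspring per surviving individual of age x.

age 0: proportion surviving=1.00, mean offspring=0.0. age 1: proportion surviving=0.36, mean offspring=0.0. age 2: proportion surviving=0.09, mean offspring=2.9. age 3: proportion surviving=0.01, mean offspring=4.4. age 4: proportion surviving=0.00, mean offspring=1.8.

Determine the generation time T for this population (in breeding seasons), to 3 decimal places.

2.144

lx·mx: 0, 0, 0.261, 0.044, 0 → R0 = 0.305
x·lx·mx: 0, 0, 0.522, 0.132, 0 → Σ = 0.654
T = 0.654 / 0.305 = 2.144262… → 2.144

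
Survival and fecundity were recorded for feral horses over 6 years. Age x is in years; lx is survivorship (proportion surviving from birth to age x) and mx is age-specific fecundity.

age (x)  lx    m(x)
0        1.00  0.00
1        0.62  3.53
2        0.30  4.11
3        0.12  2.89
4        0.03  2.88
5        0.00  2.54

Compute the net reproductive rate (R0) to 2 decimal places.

3.85

lx·mx by age: 0, 2.1886, 1.233, 0.3468, 0.0864, 0
R0 = Σ lx·mx = 3.8548 → 3.85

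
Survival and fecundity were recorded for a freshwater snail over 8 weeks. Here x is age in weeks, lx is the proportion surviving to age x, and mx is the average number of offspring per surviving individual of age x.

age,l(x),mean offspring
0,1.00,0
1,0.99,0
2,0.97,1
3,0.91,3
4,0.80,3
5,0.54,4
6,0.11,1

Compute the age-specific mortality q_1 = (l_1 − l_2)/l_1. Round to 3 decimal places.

0.020

q_1 = (l_1 − l_2) / l_1 = (0.99 − 0.97) / 0.99
     = 0.02 / 0.99 = 0.020202… → 0.020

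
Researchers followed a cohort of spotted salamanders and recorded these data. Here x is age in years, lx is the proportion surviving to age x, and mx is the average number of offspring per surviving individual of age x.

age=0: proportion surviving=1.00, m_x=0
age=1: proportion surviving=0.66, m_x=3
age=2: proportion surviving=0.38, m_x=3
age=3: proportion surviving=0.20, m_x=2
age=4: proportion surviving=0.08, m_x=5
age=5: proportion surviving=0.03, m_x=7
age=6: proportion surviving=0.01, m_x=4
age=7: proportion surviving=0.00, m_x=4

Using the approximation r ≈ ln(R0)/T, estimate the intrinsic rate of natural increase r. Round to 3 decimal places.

0.713

R0 = Σ lx·mx = 0 + 1.98 + 1.14 + 0.4 + 0.4 + 0.21 + 0.04 + 0 = 4.17
Σ x·lx·mx = 8.35; T = 8.35/4.17 = 2.0024…
r ≈ ln(R0)/T = ln(4.17)/2.0024… = 0.7131… → 0.713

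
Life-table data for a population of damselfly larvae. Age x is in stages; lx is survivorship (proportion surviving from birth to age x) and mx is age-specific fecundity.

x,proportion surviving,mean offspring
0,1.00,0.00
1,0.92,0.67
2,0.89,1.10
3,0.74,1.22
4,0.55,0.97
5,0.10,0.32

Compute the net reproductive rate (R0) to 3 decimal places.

lx·mx by age: 0, 0.6164, 0.979, 0.9028, 0.5335, 0.032
R0 = Σ lx·mx = 3.0637 → 3.064

3.064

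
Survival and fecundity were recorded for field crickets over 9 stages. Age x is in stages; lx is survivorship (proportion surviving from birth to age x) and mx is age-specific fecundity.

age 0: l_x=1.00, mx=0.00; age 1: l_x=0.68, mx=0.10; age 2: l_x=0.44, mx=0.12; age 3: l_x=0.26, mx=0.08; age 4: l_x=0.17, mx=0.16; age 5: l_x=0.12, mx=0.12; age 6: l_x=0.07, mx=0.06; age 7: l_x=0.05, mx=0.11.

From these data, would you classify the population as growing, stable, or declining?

R0 = Σ lx·mx = 0 + 0.068 + 0.0528 + 0.0208 + 0.0272 + 0.0144 + 0.0042 + 0.0055 = 0.1929
R0 < 1, so the population is declining.

declining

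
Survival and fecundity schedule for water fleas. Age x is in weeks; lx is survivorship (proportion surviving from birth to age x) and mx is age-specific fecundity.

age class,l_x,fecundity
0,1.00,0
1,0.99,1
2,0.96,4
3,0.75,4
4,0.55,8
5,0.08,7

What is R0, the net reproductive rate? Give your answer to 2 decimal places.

12.79

lx·mx by age: 0, 0.99, 3.84, 3, 4.4, 0.56
R0 = Σ lx·mx = 12.79 → 12.79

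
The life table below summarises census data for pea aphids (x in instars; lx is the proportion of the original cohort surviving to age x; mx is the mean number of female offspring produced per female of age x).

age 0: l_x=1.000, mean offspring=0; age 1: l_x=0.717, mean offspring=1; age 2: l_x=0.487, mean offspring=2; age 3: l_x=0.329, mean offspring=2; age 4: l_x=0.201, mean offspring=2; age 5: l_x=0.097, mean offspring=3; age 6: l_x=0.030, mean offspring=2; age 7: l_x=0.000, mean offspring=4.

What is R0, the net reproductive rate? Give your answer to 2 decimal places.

lx·mx by age: 0, 0.717, 0.974, 0.658, 0.402, 0.291, 0.06, 0
R0 = Σ lx·mx = 3.102 → 3.10

3.10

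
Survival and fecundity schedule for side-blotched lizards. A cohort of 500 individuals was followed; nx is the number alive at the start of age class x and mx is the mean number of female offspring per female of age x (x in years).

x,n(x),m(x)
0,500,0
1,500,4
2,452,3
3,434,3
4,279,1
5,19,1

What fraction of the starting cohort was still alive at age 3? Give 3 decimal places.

l_3 = n_3/n_0 = 434/500 = 0.868 → 0.868

0.868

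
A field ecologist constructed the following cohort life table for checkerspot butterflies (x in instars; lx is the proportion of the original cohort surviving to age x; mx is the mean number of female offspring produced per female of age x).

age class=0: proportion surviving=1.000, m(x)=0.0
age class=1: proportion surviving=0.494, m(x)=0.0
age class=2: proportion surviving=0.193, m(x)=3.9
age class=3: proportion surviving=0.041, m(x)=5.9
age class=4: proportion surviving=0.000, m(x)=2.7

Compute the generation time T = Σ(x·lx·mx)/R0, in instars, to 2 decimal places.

2.24

lx·mx: 0, 0, 0.7527, 0.2419, 0 → R0 = 0.9946
x·lx·mx: 0, 0, 1.5054, 0.7257, 0 → Σ = 2.2311
T = 2.2311 / 0.9946 = 2.243213… → 2.24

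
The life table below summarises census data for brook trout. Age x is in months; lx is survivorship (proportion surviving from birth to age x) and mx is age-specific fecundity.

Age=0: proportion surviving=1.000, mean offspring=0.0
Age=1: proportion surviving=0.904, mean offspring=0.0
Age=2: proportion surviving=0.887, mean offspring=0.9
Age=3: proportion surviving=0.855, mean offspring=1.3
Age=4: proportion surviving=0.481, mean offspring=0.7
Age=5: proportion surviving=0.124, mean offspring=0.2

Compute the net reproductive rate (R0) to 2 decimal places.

2.27

lx·mx by age: 0, 0, 0.7983, 1.1115, 0.3367, 0.0248
R0 = Σ lx·mx = 2.2713 → 2.27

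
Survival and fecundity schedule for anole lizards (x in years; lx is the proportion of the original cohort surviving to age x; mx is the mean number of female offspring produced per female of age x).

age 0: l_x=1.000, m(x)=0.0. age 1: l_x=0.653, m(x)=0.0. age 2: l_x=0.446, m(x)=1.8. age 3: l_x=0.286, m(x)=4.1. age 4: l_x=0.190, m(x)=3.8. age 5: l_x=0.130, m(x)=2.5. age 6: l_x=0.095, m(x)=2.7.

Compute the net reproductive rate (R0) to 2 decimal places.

3.28

lx·mx by age: 0, 0, 0.8028, 1.1726, 0.722, 0.325, 0.2565
R0 = Σ lx·mx = 3.2789 → 3.28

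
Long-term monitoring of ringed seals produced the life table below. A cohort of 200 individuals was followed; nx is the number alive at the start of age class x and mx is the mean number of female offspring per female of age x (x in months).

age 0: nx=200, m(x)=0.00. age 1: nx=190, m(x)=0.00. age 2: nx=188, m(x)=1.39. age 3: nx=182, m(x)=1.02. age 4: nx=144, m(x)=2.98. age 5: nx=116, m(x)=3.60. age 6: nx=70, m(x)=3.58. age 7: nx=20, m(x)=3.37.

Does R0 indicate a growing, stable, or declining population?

lx = nx/n0 = nx/200: 1, 0.95, 0.94, 0.91, 0.72, 0.58, 0.35, 0.1
R0 = Σ lx·mx = 0 + 0 + 1.3066 + 0.9282 + 2.1456 + 2.088 + 1.253 + 0.337 = 8.0584
R0 > 1, so the population is growing.

growing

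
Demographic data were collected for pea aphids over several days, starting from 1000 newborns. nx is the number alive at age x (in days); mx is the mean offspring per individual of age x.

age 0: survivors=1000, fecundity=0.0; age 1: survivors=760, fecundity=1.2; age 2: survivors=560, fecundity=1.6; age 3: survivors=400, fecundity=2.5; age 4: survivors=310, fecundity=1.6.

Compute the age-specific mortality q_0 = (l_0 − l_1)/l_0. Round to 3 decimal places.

lx = nx/n0 = nx/1000: 1, 0.76, 0.56, 0.4, 0.31
q_0 = (l_0 − l_1) / l_0 = (1 − 0.76) / 1
     = 0.24 / 1 = 0.24 → 0.240

0.240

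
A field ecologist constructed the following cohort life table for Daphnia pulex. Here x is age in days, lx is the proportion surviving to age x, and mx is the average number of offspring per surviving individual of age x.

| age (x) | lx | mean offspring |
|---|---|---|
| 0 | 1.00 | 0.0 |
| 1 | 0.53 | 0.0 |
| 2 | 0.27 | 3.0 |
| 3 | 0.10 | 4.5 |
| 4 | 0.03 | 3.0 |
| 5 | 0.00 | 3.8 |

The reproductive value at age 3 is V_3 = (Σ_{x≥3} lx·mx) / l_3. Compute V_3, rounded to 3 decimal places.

lx·mx for x ≥ 3: 0.45, 0.09, 0 → sum = 0.54
V_3 = 0.54 / l_3 = 0.54 / 0.1 = 5.4 → 5.400

5.400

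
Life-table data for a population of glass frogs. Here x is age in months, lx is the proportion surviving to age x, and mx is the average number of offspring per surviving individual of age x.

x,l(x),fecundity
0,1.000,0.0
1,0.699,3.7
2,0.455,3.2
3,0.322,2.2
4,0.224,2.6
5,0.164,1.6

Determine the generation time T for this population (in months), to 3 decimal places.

2.013

lx·mx: 0, 2.5863, 1.456, 0.7084, 0.5824, 0.2624 → R0 = 5.5955
x·lx·mx: 0, 2.5863, 2.912, 2.1252, 2.3296, 1.312 → Σ = 11.2651
T = 11.2651 / 5.5955 = 2.013243… → 2.013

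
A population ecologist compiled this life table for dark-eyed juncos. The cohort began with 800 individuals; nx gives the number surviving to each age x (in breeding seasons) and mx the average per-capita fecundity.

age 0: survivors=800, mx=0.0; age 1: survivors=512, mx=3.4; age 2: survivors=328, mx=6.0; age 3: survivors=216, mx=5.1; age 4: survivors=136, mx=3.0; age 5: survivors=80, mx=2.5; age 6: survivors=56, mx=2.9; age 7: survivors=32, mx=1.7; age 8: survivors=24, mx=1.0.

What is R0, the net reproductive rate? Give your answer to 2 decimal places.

lx = nx/n0 = nx/800: 1, 0.64, 0.41, 0.27, 0.17, 0.1, 0.07, 0.04, 0.03
lx·mx by age: 0, 2.176, 2.46, 1.377, 0.51, 0.25, 0.203, 0.068, 0.03
R0 = Σ lx·mx = 7.074 → 7.07

7.07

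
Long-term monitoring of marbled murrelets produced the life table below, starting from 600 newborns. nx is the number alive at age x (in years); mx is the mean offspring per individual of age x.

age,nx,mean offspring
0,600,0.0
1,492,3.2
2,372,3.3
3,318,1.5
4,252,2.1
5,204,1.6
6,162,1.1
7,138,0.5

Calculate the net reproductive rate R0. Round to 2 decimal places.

lx = nx/n0 = nx/600: 1, 0.82, 0.62, 0.53, 0.42, 0.34, 0.27, 0.23
lx·mx by age: 0, 2.624, 2.046, 0.795, 0.882, 0.544, 0.297, 0.115
R0 = Σ lx·mx = 7.303 → 7.30

7.30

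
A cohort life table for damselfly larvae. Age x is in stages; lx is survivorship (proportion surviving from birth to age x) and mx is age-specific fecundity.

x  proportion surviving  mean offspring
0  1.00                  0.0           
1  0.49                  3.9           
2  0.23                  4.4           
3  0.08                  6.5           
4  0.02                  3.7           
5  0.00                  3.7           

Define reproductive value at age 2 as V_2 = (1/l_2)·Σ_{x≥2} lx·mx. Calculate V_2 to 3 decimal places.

lx·mx for x ≥ 2: 1.012, 0.52, 0.074, 0 → sum = 1.606
V_2 = 1.606 / l_2 = 1.606 / 0.23 = 6.982609… → 6.983

6.983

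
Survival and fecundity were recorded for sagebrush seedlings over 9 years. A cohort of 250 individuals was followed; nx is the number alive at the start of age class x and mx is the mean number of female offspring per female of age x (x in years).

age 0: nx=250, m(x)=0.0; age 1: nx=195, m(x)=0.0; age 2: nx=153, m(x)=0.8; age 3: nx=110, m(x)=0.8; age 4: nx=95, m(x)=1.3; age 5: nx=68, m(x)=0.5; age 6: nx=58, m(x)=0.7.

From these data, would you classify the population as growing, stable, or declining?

lx = nx/n0 = nx/250: 1, 0.78, 0.612, 0.44, 0.38, 0.272, 0.232
R0 = Σ lx·mx = 0 + 0 + 0.4896 + 0.352 + 0.494 + 0.136 + 0.1624 = 1.634
R0 > 1, so the population is growing.

growing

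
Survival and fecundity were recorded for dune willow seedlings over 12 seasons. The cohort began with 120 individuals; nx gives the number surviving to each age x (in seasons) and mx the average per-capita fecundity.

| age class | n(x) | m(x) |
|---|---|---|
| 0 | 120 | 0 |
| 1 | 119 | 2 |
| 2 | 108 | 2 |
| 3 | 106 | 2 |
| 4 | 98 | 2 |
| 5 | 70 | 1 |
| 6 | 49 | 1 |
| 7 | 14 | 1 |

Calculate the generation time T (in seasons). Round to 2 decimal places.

lx = nx/n0 = nx/120: 1, 0.99167…, 0.9, 0.88333…, 0.81667…, 0.58333…, 0.40833…, 0.11667…
lx·mx: 0, 1.983333…, 1.8, 1.766667…, 1.633333…, 0.583333…, 0.408333…, 0.116667… → R0 = 8.291667…
x·lx·mx: 0, 1.983333…, 3.6, 5.3…, 6.533333…, 2.916667…, 2.45…, 0.816667… → Σ = 23.6…
T = 23.6… / 8.291667… = 2.846231… → 2.85

2.85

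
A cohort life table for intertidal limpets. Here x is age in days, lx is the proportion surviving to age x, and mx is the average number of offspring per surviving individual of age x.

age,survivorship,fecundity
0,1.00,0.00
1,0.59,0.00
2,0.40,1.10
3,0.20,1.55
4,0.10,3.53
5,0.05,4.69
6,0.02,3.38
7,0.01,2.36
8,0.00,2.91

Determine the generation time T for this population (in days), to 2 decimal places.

lx·mx: 0, 0, 0.44, 0.31, 0.353, 0.2345, 0.0676, 0.0236, 0 → R0 = 1.4287
x·lx·mx: 0, 0, 0.88, 0.93, 1.412, 1.1725, 0.4056, 0.1652, 0 → Σ = 4.9653
T = 4.9653 / 1.4287 = 3.475397… → 3.48

3.48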